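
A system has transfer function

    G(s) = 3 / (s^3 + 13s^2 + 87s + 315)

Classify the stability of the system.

The denominator s^3 + 13s^2 + 87s + 315 factors as (s^2 + 6s + 45)(s + 7), giving poles at s = -3 + 6j, -3 - 6j, -7.
Since all poles lie strictly in the left half-plane, the system is stable.

stable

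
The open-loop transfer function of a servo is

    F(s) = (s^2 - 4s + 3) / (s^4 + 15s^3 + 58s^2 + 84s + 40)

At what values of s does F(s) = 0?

Set the numerator to zero: s^2 - 4s + 3 = 0.
Factoring: (s - 3)(s - 1) = 0.

s = 3, 1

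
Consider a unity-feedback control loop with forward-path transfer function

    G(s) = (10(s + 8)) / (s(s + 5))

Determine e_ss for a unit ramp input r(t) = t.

G(s) has one pole at the origin.
This is a Type 1 system. Kv = lim_{s→0} s·G(s) = 80/5 = 16.
e_ss = 1/Kv = 1/(16) = 1/16 ≈ 0.06250.

e_ss = 0.06250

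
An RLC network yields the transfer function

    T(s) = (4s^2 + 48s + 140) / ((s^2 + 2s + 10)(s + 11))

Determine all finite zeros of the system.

s = -7, -5

Set the numerator to zero: 4s^2 + 48s + 140 = 0, i.e. 4·(s^2 + 12s + 35) = 0.
Factoring: (s + 7)(s + 5) = 0.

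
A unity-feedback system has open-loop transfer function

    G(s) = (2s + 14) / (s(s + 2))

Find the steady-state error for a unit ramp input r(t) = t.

e_ss = 0.1429

G(s) has one pole at the origin.
This is a Type 1 system. Kv = lim_{s→0} s·G(s) = 14/2 = 7.
e_ss = 1/Kv = 1/(7) = 1/7 ≈ 0.1429.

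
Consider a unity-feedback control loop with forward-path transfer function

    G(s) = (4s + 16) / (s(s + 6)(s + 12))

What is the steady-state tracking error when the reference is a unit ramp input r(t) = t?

G(s) has one pole at the origin.
This is a Type 1 system. Kv = lim_{s→0} s·G(s) = 16/72 = 2/9.
e_ss = 1/Kv = 1/(2/9) = 9/2 ≈ 4.500.

e_ss = 4.500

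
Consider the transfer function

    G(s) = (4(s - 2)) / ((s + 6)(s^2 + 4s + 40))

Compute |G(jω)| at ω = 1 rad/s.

Substitute s = j1: numerator = -8 + j4, denominator = 230 + j63.
|G(j1)| = |-8 + j4| / |230 + j63| = 8.9443 / 238.47 ≈ 0.03751.

|G(j1)| ≈ 0.03751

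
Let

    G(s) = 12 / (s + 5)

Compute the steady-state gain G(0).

G(0) = 12/5 ≈ 2.400

Set s = 0: G(0) = (12) / (5) = 12/5.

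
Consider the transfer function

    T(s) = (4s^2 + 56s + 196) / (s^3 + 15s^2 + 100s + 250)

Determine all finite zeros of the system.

s = -7, -7

Set the numerator to zero: 4s^2 + 56s + 196 = 0, i.e. 4·(s^2 + 14s + 49) = 0.
Factoring: (s + 7)^2 = 0.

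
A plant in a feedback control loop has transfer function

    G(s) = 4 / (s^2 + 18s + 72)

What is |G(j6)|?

Substitute s = j6: numerator = 4, denominator = 36 + j108.
|G(j6)| = |4| / |36 + j108| = 4 / 113.84 ≈ 0.03514.

|G(j6)| ≈ 0.03514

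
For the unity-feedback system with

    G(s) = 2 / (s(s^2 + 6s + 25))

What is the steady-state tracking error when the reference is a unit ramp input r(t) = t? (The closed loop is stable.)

e_ss = 12.50

G(s) has one pole at the origin.
This is a Type 1 system. Kv = lim_{s→0} s·G(s) = 2/25.
e_ss = 1/Kv = 1/(2/25) = 25/2 ≈ 12.50.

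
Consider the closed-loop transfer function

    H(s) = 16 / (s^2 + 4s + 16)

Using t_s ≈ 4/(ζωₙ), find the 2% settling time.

t_s ≈ 2 s

Comparing s^2 + 4s + 16 to s^2 + 2ζωₙs + ωₙ²: ωₙ = 4 rad/s and ζ = 4/(2·4) = 0.5.
ζωₙ = 4/2 = 2, so t_s ≈ 4/(ζωₙ) = 4/2 = 2 s.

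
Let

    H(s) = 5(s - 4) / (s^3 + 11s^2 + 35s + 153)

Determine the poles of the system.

The poles are the roots of the denominator s^3 + 11s^2 + 35s + 153 = 0.
Trying s = -9: the polynomial evaluates to 0, so (s + 9) is a factor.
Dividing out leaves s^2 + 2s + 17 = 0.
The quadratic formula then gives s = -1 ± 4j.

s = -1 ± 4j, -9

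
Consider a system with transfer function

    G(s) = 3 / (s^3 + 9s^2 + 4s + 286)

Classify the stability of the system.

unstable

The denominator s^3 + 9s^2 + 4s + 286 factors as (s + 11)(s^2 - 2s + 26), giving poles at s = -11, 1 ± 5j.
Since the pole(s) at s = 1 + 5j, 1 - 5j lie in the right half-plane, the system is unstable.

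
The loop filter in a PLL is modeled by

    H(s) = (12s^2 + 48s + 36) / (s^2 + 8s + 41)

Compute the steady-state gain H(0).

Set s = 0: H(0) = (36) / (41) = 36/41.

H(0) = 36/41 ≈ 0.8780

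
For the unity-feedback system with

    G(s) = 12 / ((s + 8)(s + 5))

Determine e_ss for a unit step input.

G(s) has no poles at the origin.
This is a Type 0 system. Kp = lim_{s→0} G(s) = 12/40 = 3/10.
e_ss = 1/(1 + Kp) = 1/(1 + 3/10) = 10/13 ≈ 0.7692.

e_ss = 0.7692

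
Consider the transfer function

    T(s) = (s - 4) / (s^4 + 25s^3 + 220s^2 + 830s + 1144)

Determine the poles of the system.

s = -5 ± j, -4, -11

The poles are the roots of the denominator s^4 + 25s^3 + 220s^2 + 830s + 1144 = 0.
Trying s = -4: the polynomial evaluates to 0, so (s + 4) is a factor.
Dividing out leaves s^3 + 21s^2 + 136s + 286 = 0.
This factors further as (s^2 + 10s + 26)(s + 11) = 0.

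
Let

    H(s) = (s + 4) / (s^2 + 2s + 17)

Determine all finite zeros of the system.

s = -4

Set the numerator to zero: s + 4 = 0.
So s = -4.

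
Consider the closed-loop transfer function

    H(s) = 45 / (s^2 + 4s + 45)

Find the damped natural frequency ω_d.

Comparing s^2 + 4s + 45 to s^2 + 2ζωₙs + ωₙ²: ωₙ = √45 ≈ 6.708 rad/s and ζ = 4/(2·√45) ≈ 0.2981.
ζωₙ = 4/2 = 2, so ω_d = ωₙ√(1−ζ²) = √(ωₙ² − (ζωₙ)²) = √(45 − 2²) = √41 ≈ 6.403 rad/s.

ω_d ≈ 6.403 rad/s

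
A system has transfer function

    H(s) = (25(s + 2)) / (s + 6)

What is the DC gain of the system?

H(0) = 25/3 ≈ 8.333

At s = 0 each factor (s + a) contributes a and each (s^2 + bs + c) contributes c.
H(0) = 25·(2) / ((6)) = 50/6 = 25/3.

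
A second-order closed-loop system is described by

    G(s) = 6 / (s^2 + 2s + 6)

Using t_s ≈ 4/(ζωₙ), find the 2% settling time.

t_s ≈ 4 s

Comparing s^2 + 2s + 6 to s^2 + 2ζωₙs + ωₙ²: ωₙ = √6 ≈ 2.449 rad/s and ζ = 2/(2·√6) ≈ 0.4082.
ζωₙ = 2/2 = 1, so t_s ≈ 4/(ζωₙ) = 4/1 = 4 s.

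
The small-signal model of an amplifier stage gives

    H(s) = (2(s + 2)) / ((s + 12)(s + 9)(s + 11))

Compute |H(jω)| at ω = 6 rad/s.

Substitute s = j6: numerator = 4 + j12, denominator = 36 + j1818.
|H(j6)| = |4 + j12| / |36 + j1818| = 12.649 / 1818.4 ≈ 0.006956.

|H(j6)| ≈ 0.006956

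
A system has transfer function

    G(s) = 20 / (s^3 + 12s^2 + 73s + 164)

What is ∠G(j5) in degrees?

∠G(j5) ≈ -119.5°

At s = j5: numerator = 20, denominator = -136 + j240.
∠G = ∠num − ∠den = 0° − (119.54°) = -119.5°.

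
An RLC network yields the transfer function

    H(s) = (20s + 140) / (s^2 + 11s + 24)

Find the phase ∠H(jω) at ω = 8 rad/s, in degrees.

At s = j8: numerator = 140 + j160, denominator = -40 + j88.
∠H = ∠num − ∠den = 48.814° − (114.44°) = -65.63°.

∠H(j8) ≈ -65.63°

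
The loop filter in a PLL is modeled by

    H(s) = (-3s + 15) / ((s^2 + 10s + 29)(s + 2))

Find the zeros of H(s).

Set the numerator to zero: -3s + 15 = 0, i.e. -3·(s - 5) = 0.
So s = 5.

s = 5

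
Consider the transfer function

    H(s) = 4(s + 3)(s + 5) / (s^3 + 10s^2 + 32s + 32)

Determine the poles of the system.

s = -2, -4, -4

The poles are the roots of the denominator s^3 + 10s^2 + 32s + 32 = 0.
Trying s = -2: the polynomial evaluates to 0, so (s + 2) is a factor.
Dividing out leaves s^2 + 8s + 16 = 0.
Factoring the quadratic: (s + 4)^2 = 0.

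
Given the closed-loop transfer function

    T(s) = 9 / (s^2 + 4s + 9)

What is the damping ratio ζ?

Compare the denominator to the standard form s^2 + 2ζωₙs + ωₙ².
ωₙ² = 9, so ωₙ = 3 rad/s.
2ζωₙ = 4, so ζ = 4/(2·3) ≈ 0.6667.
With ζ = 0.6667 the response is underdamped.

ζ ≈ 0.6667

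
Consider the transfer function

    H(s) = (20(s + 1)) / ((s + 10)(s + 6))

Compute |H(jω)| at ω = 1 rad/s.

Substitute s = j1: numerator = 20 + j20, denominator = 59 + j16.
|H(j1)| = |20 + j20| / |59 + j16| = 28.284 / 61.131 ≈ 0.4627.

|H(j1)| ≈ 0.4627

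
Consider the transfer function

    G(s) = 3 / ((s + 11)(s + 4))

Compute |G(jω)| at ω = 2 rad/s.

Substitute s = j2: numerator = 3, denominator = 40 + j30.
|G(j2)| = |3| / |40 + j30| = 3 / 50 = 0.06000.

|G(j2)| = 0.06000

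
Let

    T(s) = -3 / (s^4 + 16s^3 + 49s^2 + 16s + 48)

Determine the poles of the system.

The poles are the roots of the denominator s^4 + 16s^3 + 49s^2 + 16s + 48 = 0.
Trying s = -12: the polynomial evaluates to 0, so (s + 12) is a factor.
Dividing out leaves s^3 + 4s^2 + s + 4 = 0.
This factors further as (s^2 + 1)(s + 4) = 0.

s = ±j, -12, -4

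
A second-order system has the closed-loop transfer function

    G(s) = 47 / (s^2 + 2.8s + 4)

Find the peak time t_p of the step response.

t_p ≈ 2.200 s

Comparing s^2 + 2.8s + 4 to s^2 + 2ζωₙs + ωₙ²: ωₙ = 2 rad/s and ζ = 2.8/(2·2) = 0.7.
ζωₙ = 2.8/2 = 1.4, so ω_d = ωₙ√(1−ζ²) = √(ωₙ² − (ζωₙ)²) = √(4 − 1.4²) = √2.04 ≈ 1.428 rad/s.
t_p = π/ω_d = π/1.428 ≈ 2.200 s.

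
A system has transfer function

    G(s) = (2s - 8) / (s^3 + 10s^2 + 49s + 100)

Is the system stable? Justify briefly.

stable

The denominator s^3 + 10s^2 + 49s + 100 factors as (s^2 + 6s + 25)(s + 4), giving poles at s = -3 + 4j, -3 - 4j, -4.
Since all poles lie strictly in the left half-plane, the system is stable.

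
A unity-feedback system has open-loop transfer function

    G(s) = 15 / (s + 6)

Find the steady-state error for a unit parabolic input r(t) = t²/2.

e_ss = ∞

G(s) has no poles at the origin.
This is a Type 0 system; Ka = lim_{s→0} s^2·G(s) = 0, so the steady-state error for a parabola input is infinite.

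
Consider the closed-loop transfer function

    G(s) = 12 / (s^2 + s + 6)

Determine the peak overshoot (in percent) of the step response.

Comparing s^2 + s + 6 to s^2 + 2ζωₙs + ωₙ²: ωₙ = √6 ≈ 2.449 rad/s and ζ = 1/(2·√6) ≈ 0.2041.
%OS = 100·exp(−πζ/√(1−ζ²)) = 100·exp(−π·0.2041/√(1−0.2041²)) ≈ 51.9%.

%OS ≈ 51.9%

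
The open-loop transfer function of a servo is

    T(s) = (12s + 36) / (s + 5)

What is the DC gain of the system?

T(0) = 36/5 ≈ 7.200

Set s = 0: T(0) = (36) / (5) = 36/5.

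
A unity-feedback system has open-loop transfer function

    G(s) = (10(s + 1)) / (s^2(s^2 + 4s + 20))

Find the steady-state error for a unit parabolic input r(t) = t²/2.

e_ss = 2

G(s) has 2 poles at the origin.
This is a Type 2 system. Ka = lim_{s→0} s^2·G(s) = 10/20 = 1/2.
e_ss = 1/Ka = 1/(1/2) = 2.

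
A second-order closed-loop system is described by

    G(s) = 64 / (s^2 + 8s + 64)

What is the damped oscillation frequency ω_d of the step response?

Comparing s^2 + 8s + 64 to s^2 + 2ζωₙs + ωₙ²: ωₙ = 8 rad/s and ζ = 8/(2·8) = 0.5.
ζωₙ = 8/2 = 4, so ω_d = ωₙ√(1−ζ²) = √(ωₙ² − (ζωₙ)²) = √(64 − 4²) = √48 ≈ 6.928 rad/s.

ω_d ≈ 6.928 rad/s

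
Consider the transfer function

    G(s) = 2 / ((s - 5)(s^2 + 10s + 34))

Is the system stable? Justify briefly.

The poles can be read from the denominator factors: s = 5, -5 + 3j, -5 - 3j.
Since the pole(s) at s = 5 lie in the right half-plane, the system is unstable.

unstable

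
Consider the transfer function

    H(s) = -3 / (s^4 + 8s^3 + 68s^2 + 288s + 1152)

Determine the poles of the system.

The poles are the roots of the denominator s^4 + 8s^3 + 68s^2 + 288s + 1152 = 0.
No real roots exist; factor into two real quadratics: (s^2 + 36)(s^2 + 8s + 32) = 0.
Each quadratic gives a conjugate pair via the quadratic formula.

s = 6j, -6j, -4 + 4j, -4 - 4j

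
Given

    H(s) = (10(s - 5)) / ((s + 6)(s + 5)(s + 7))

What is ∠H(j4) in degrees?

At s = j4: numerator = -50 + j40, denominator = -78 + j364.
∠H = ∠num − ∠den = 141.34° − (102.09°) = 39.25°.

∠H(j4) ≈ 39.25°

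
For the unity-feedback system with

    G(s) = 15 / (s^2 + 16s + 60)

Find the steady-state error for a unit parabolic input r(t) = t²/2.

e_ss = ∞

G(s) has no poles at the origin.
This is a Type 0 system; Ka = lim_{s→0} s^2·G(s) = 0, so the steady-state error for a parabola input is infinite.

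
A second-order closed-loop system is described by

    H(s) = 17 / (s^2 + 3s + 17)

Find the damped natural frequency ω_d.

ω_d ≈ 3.841 rad/s

Comparing s^2 + 3s + 17 to s^2 + 2ζωₙs + ωₙ²: ωₙ = √17 ≈ 4.123 rad/s and ζ = 3/(2·√17) ≈ 0.3638.
ζωₙ = 3/2 = 1.5, so ω_d = ωₙ√(1−ζ²) = √(ωₙ² − (ζωₙ)²) = √(17 − 1.5²) = √14.75 ≈ 3.841 rad/s.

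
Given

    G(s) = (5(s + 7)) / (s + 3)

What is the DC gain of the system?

At s = 0 each factor (s + a) contributes a and each (s^2 + bs + c) contributes c.
G(0) = 5·(7) / ((3)) = 35/3 = 35/3.

G(0) = 35/3 ≈ 11.67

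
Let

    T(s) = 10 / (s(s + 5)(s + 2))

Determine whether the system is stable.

The poles can be read from the denominator factors: s = 0, -5, -2.
Since the simple pole(s) at s = 0 lie on the jω-axis with none in the right half-plane, the system is marginally stable.

marginally stable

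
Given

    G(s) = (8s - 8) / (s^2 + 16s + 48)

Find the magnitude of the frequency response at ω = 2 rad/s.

|G(j2)| ≈ 0.3288

Substitute s = j2: numerator = -8 + j16, denominator = 44 + j32.
|G(j2)| = |-8 + j16| / |44 + j32| = 17.889 / 54.406 ≈ 0.3288.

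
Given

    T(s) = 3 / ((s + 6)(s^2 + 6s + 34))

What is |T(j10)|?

|T(j10)| ≈ 0.002884

Substitute s = j10: numerator = 3, denominator = -996 - j300.
|T(j10)| = |3| / |-996 - j300| = 3 / 1040.2 ≈ 0.002884.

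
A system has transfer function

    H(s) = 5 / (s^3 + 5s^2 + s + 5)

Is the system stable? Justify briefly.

marginally stable

The denominator s^3 + 5s^2 + s + 5 factors as (s^2 + 1)(s + 5), giving poles at s = j, -j, -5.
Since the simple pole(s) at s = j, -j lie on the jω-axis with none in the right half-plane, the system is marginally stable.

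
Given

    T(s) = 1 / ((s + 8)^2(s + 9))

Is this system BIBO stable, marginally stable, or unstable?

The poles can be read from the denominator factors: s = -8, -8, -9.
Since all poles lie strictly in the left half-plane, the system is stable.

stable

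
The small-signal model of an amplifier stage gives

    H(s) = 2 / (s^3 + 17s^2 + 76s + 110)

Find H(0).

Set s = 0: H(0) = (2) / (110) = 1/55.

H(0) = 1/55 ≈ 0.01818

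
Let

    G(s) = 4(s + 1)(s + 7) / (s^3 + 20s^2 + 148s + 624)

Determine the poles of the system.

s = -4 ± 6j, -12

The poles are the roots of the denominator s^3 + 20s^2 + 148s + 624 = 0.
Trying s = -12: the polynomial evaluates to 0, so (s + 12) is a factor.
Dividing out leaves s^2 + 8s + 52 = 0.
The quadratic formula then gives s = -4 ± 6j.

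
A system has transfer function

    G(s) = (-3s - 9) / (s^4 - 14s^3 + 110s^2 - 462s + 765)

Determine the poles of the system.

s = 4 ± j, 3 ± 6j

The poles are the roots of the denominator s^4 - 14s^3 + 110s^2 - 462s + 765 = 0.
No real roots exist; factor into two real quadratics: (s^2 - 8s + 17)(s^2 - 6s + 45) = 0.
Each quadratic gives a conjugate pair via the quadratic formula.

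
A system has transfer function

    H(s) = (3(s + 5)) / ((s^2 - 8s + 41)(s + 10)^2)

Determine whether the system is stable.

unstable

The poles can be read from the denominator factors: s = 4 ± 5j, -10, -10.
Since the pole(s) at s = 4 ± 5j lie in the right half-plane, the system is unstable.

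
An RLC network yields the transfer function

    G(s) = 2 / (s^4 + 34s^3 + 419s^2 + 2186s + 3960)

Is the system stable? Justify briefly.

The denominator s^4 + 34s^3 + 419s^2 + 2186s + 3960 factors as (s + 9)(s + 10)(s + 4)(s + 11), giving poles at s = -9, -10, -4, -11.
Since all poles lie strictly in the left half-plane, the system is stable.

stable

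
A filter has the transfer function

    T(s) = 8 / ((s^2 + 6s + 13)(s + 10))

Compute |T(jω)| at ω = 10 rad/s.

Substitute s = j10: numerator = 8, denominator = -1470 - j270.
|T(j10)| = |8| / |-1470 - j270| = 8 / 1494.6 ≈ 0.005353.

|T(j10)| ≈ 0.005353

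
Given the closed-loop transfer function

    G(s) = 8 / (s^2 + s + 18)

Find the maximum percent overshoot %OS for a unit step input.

%OS ≈ 68.9%

Comparing s^2 + s + 18 to s^2 + 2ζωₙs + ωₙ²: ωₙ = √18 ≈ 4.243 rad/s and ζ = 1/(2·√18) ≈ 0.1179.
%OS = 100·exp(−πζ/√(1−ζ²)) = 100·exp(−π·0.1179/√(1−0.1179²)) ≈ 68.9%.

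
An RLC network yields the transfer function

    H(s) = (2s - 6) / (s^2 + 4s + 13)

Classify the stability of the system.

The denominator s^2 + 4s + 13 factors as (s^2 + 4s + 13), giving poles at s = -2 ± 3j.
Since all poles lie strictly in the left half-plane, the system is stable.

stable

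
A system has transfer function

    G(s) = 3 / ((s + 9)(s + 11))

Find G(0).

At s = 0 each factor (s + a) contributes a and each (s^2 + bs + c) contributes c.
G(0) = 3·1 / ((9) · (11)) = 3/99 = 1/33.

G(0) = 1/33 ≈ 0.03030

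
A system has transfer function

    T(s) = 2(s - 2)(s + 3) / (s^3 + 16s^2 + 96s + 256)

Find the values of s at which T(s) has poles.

s = -4 ± 4j, -8

The poles are the roots of the denominator s^3 + 16s^2 + 96s + 256 = 0.
Trying s = -8: the polynomial evaluates to 0, so (s + 8) is a factor.
Dividing out leaves s^2 + 8s + 32 = 0.
The quadratic formula then gives s = -4 ± 4j.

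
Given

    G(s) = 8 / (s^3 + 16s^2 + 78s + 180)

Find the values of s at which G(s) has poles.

The poles are the roots of the denominator s^3 + 16s^2 + 78s + 180 = 0.
Trying s = -10: the polynomial evaluates to 0, so (s + 10) is a factor.
Dividing out leaves s^2 + 6s + 18 = 0.
The quadratic formula then gives s = -3 ± 3j.

s = -3 + 3j, -3 - 3j, -10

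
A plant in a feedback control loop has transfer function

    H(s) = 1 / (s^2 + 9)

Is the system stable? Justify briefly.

The denominator s^2 + 9 factors as (s^2 + 9), giving poles at s = 3j, -3j.
Since the simple pole(s) at s = ±3j lie on the jω-axis with none in the right half-plane, the system is marginally stable.

marginally stable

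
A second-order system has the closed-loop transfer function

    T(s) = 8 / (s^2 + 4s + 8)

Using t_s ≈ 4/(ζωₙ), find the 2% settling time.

t_s ≈ 2 s

Comparing s^2 + 4s + 8 to s^2 + 2ζωₙs + ωₙ²: ωₙ = √8 ≈ 2.828 rad/s and ζ = 4/(2·√8) ≈ 0.7071.
ζωₙ = 4/2 = 2, so t_s ≈ 4/(ζωₙ) = 4/2 = 2 s.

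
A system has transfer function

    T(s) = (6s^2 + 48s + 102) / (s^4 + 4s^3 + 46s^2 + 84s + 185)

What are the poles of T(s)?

s = -1 ± 6j, -1 ± 2j

The poles are the roots of the denominator s^4 + 4s^3 + 46s^2 + 84s + 185 = 0.
No real roots exist; factor into two real quadratics: (s^2 + 2s + 37)(s^2 + 2s + 5) = 0.
Each quadratic gives a conjugate pair via the quadratic formula.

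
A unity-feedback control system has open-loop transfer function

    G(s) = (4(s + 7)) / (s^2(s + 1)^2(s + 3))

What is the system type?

Type 2

The denominator has 2 factors of s at the origin (free integrators), so this is a Type 2 system.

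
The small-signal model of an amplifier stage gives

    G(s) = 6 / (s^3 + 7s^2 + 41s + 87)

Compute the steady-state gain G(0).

G(0) = 2/29 ≈ 0.06897

Set s = 0: G(0) = (6) / (87) = 2/29.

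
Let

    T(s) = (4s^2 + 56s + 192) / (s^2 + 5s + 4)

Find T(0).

Set s = 0: T(0) = (192) / (4) = 48.

T(0) = 48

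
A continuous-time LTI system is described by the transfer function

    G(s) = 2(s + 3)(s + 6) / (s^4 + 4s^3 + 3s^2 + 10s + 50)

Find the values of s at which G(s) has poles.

The poles are the roots of the denominator s^4 + 4s^3 + 3s^2 + 10s + 50 = 0.
No real roots exist; factor into two real quadratics: (s^2 - 2s + 5)(s^2 + 6s + 10) = 0.
Each quadratic gives a conjugate pair via the quadratic formula.

s = 1 + 2j, 1 - 2j, -3 + j, -3 - j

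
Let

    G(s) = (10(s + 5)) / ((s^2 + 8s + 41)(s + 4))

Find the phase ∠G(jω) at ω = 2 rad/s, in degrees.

At s = j2: numerator = 50 + j20, denominator = 116 + j138.
∠G = ∠num − ∠den = 21.801° − (49.950°) = -28.15°.

∠G(j2) ≈ -28.15°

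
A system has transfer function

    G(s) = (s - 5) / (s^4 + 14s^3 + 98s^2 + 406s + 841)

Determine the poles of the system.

s = -2 + 5j, -2 - 5j, -5 + 2j, -5 - 2j

The poles are the roots of the denominator s^4 + 14s^3 + 98s^2 + 406s + 841 = 0.
No real roots exist; factor into two real quadratics: (s^2 + 4s + 29)(s^2 + 10s + 29) = 0.
Each quadratic gives a conjugate pair via the quadratic formula.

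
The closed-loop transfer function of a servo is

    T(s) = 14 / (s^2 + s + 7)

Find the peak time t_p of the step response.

t_p ≈ 1.209 s

Comparing s^2 + s + 7 to s^2 + 2ζωₙs + ωₙ²: ωₙ = √7 ≈ 2.646 rad/s and ζ = 1/(2·√7) ≈ 0.1890.
ζωₙ = 1/2 = 0.5, so ω_d = ωₙ√(1−ζ²) = √(ωₙ² − (ζωₙ)²) = √(7 − 0.5²) = √6.75 ≈ 2.598 rad/s.
t_p = π/ω_d = π/2.598 ≈ 1.209 s.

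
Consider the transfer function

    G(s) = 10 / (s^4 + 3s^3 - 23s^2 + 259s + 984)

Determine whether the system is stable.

unstable

The denominator s^4 + 3s^3 - 23s^2 + 259s + 984 factors as (s + 3)(s + 8)(s^2 - 8s + 41), giving poles at s = -3, -8, 4 ± 5j.
Since the pole(s) at s = 4 ± 5j lie in the right half-plane, the system is unstable.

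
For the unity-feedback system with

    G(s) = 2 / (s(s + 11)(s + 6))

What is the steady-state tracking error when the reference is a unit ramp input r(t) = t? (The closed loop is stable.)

e_ss = 33

G(s) has one pole at the origin.
This is a Type 1 system. Kv = lim_{s→0} s·G(s) = 2/66 = 1/33.
e_ss = 1/Kv = 1/(1/33) = 33.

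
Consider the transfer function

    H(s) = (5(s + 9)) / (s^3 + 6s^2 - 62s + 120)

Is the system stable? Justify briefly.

unstable

The denominator s^3 + 6s^2 - 62s + 120 factors as (s + 12)(s^2 - 6s + 10), giving poles at s = -12, 3 + j, 3 - j.
Since the pole(s) at s = 3 + j, 3 - j lie in the right half-plane, the system is unstable.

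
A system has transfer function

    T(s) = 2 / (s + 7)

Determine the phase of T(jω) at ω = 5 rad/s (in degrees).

∠T(j5) ≈ -35.54°

At s = j5: numerator = 2, denominator = 7 + j5.
∠T = ∠num − ∠den = 0° − (35.538°) = -35.54°.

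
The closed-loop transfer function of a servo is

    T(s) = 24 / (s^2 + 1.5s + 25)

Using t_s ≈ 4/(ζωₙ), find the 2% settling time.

Comparing s^2 + 1.5s + 25 to s^2 + 2ζωₙs + ωₙ²: ωₙ = 5 rad/s and ζ = 1.5/(2·5) = 0.15.
ζωₙ = 1.5/2 = 0.75, so t_s ≈ 4/(ζωₙ) = 4/0.75 ≈ 5.333 s.

t_s ≈ 5.333 s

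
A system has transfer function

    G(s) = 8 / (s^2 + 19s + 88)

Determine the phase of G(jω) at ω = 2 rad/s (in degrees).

At s = j2: numerator = 8, denominator = 84 + j38.
∠G = ∠num − ∠den = 0° − (24.341°) = -24.34°.

∠G(j2) ≈ -24.34°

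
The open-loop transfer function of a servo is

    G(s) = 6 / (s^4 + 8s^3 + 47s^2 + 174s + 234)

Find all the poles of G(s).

The poles are the roots of the denominator s^4 + 8s^3 + 47s^2 + 174s + 234 = 0.
Trying s = -3: the polynomial evaluates to 0, so (s + 3) is a factor.
Dividing out leaves s^3 + 5s^2 + 32s + 78 = 0.
This factors further as (s^2 + 2s + 26)(s + 3) = 0.

s = -1 ± 5j, -3, -3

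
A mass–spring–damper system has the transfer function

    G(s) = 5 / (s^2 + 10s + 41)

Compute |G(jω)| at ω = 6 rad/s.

Substitute s = j6: numerator = 5, denominator = 5 + j60.
|G(j6)| = |5| / |5 + j60| = 5 / 60.208 ≈ 0.08305.

|G(j6)| ≈ 0.08305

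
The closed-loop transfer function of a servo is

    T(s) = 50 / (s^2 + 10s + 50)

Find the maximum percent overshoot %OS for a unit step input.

%OS ≈ 4.32%

Comparing s^2 + 10s + 50 to s^2 + 2ζωₙs + ωₙ²: ωₙ = √50 ≈ 7.071 rad/s and ζ = 10/(2·√50) ≈ 0.7071.
%OS = 100·exp(−πζ/√(1−ζ²)) = 100·exp(−π·0.7071/√(1−0.7071²)) ≈ 4.32%.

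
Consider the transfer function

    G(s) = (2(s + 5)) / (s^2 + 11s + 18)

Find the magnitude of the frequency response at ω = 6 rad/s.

|G(j6)| ≈ 0.2283

Substitute s = j6: numerator = 10 + j12, denominator = -18 + j66.
|G(j6)| = |10 + j12| / |-18 + j66| = 15.620 / 68.411 ≈ 0.2283.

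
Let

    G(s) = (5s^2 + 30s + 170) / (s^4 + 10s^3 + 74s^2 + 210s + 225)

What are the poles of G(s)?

The poles are the roots of the denominator s^4 + 10s^3 + 74s^2 + 210s + 225 = 0.
No real roots exist; factor into two real quadratics: (s^2 + 4s + 5)(s^2 + 6s + 45) = 0.
Each quadratic gives a conjugate pair via the quadratic formula.

s = -2 ± j, -3 ± 6j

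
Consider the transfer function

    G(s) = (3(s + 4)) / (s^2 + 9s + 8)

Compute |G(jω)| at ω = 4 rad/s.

Substitute s = j4: numerator = 12 + j12, denominator = -8 + j36.
|G(j4)| = |12 + j12| / |-8 + j36| = 16.971 / 36.878 ≈ 0.4602.

|G(j4)| ≈ 0.4602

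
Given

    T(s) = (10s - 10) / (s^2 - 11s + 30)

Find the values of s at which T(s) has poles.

The poles are the roots of the denominator s^2 - 11s + 30 = 0.
Factoring: (s - 6)(s - 5) = 0, so s = 6 and s = 5.

s = 6, 5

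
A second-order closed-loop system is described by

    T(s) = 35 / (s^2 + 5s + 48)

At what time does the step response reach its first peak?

t_p ≈ 0.4862 s

Comparing s^2 + 5s + 48 to s^2 + 2ζωₙs + ωₙ²: ωₙ = √48 ≈ 6.928 rad/s and ζ = 5/(2·√48) ≈ 0.3608.
ζωₙ = 5/2 = 2.5, so ω_d = ωₙ√(1−ζ²) = √(ωₙ² − (ζωₙ)²) = √(48 − 2.5²) = √41.75 ≈ 6.461 rad/s.
t_p = π/ω_d = π/6.461 ≈ 0.4862 s.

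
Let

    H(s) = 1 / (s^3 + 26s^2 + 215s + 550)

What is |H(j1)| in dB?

|H(j1)|_dB ≈ -55.1 dB

Substitute s = j1: numerator = 1, denominator = 524 + j214.
|H(j1)| = |1| / |524 + j214| = 1 / 566.01 ≈ 0.001767.
In decibels: 20·log₁₀(0.001767) ≈ -55.1 dB.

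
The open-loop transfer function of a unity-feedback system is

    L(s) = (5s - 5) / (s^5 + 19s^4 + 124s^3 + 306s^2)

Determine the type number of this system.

Type 2

Factor s from the denominator: s^5 + 19s^4 + 124s^3 + 306s^2 = s^2·(s^3 + 19s^2 + 124s + 306).
There are 2 poles at the origin, so the system is Type 2.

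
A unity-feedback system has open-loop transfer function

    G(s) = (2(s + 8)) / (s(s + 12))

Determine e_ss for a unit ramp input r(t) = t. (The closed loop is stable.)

G(s) has one pole at the origin.
This is a Type 1 system. Kv = lim_{s→0} s·G(s) = 16/12 = 4/3.
e_ss = 1/Kv = 1/(4/3) = 3/4 ≈ 0.7500.

e_ss = 0.7500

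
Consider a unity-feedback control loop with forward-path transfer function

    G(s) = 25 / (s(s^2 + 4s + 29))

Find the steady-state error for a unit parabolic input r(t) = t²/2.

G(s) has one pole at the origin.
This is a Type 1 system; Ka = lim_{s→0} s^2·G(s) = 0, so the steady-state error for a parabola input is infinite.

e_ss = ∞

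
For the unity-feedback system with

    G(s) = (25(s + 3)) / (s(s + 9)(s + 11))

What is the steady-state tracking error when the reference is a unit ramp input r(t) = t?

e_ss = 1.320

G(s) has one pole at the origin.
This is a Type 1 system. Kv = lim_{s→0} s·G(s) = 75/99 = 25/33.
e_ss = 1/Kv = 1/(25/33) = 33/25 ≈ 1.320.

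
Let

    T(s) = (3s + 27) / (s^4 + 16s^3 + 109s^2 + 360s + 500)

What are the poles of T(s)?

s = -4 ± 3j, -4 ± 2j

The poles are the roots of the denominator s^4 + 16s^3 + 109s^2 + 360s + 500 = 0.
No real roots exist; factor into two real quadratics: (s^2 + 8s + 25)(s^2 + 8s + 20) = 0.
Each quadratic gives a conjugate pair via the quadratic formula.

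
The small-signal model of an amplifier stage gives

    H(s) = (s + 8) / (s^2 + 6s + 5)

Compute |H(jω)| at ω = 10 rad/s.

|H(j10)| ≈ 0.1140

Substitute s = j10: numerator = 8 + j10, denominator = -95 + j60.
|H(j10)| = |8 + j10| / |-95 + j60| = 12.806 / 112.36 ≈ 0.1140.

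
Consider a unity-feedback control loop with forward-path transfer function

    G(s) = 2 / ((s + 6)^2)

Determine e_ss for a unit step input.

e_ss = 0.9474

G(s) has no poles at the origin.
This is a Type 0 system. Kp = lim_{s→0} G(s) = 2/36 = 1/18.
e_ss = 1/(1 + Kp) = 1/(1 + 1/18) = 18/19 ≈ 0.9474.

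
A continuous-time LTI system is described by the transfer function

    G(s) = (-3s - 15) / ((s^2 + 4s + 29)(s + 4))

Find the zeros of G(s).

s = -5

Set the numerator to zero: -3s - 15 = 0, i.e. -3·(s + 5) = 0.
So s = -5.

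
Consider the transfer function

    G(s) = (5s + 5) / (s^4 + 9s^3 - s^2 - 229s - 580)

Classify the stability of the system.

The denominator s^4 + 9s^3 - s^2 - 229s - 580 factors as (s + 4)(s^2 + 10s + 29)(s - 5), giving poles at s = -4, -5 ± 2j, 5.
Since the pole(s) at s = 5 lie in the right half-plane, the system is unstable.

unstable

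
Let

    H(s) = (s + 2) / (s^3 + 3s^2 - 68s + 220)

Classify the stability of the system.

The denominator s^3 + 3s^2 - 68s + 220 factors as (s^2 - 8s + 20)(s + 11), giving poles at s = 4 + 2j, 4 - 2j, -11.
Since the pole(s) at s = 4 ± 2j lie in the right half-plane, the system is unstable.

unstable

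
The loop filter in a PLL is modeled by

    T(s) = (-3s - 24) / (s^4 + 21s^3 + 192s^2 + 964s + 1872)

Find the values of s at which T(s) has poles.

s = -4, -4 ± 6j, -9

The poles are the roots of the denominator s^4 + 21s^3 + 192s^2 + 964s + 1872 = 0.
Trying s = -4: the polynomial evaluates to 0, so (s + 4) is a factor.
Dividing out leaves s^3 + 17s^2 + 124s + 468 = 0.
This factors further as (s^2 + 8s + 52)(s + 9) = 0.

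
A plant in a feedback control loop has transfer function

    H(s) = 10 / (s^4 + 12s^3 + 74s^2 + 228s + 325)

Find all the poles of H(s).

The poles are the roots of the denominator s^4 + 12s^3 + 74s^2 + 228s + 325 = 0.
No real roots exist; factor into two real quadratics: (s^2 + 6s + 13)(s^2 + 6s + 25) = 0.
Each quadratic gives a conjugate pair via the quadratic formula.

s = -3 + 2j, -3 - 2j, -3 + 4j, -3 - 4j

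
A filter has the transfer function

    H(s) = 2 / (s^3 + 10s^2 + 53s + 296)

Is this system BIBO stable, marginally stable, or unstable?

The denominator s^3 + 10s^2 + 53s + 296 factors as (s + 8)(s^2 + 2s + 37), giving poles at s = -8, -1 ± 6j.
Since all poles lie strictly in the left half-plane, the system is stable.

stable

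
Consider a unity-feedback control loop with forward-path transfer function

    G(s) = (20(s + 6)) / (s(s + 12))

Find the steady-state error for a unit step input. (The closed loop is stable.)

e_ss = 0

G(s) has one pole at the origin.
This is a Type 1 system; for a step input the steady-state error is zero.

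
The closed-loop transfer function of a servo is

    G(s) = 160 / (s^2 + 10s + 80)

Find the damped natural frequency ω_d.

ω_d ≈ 7.416 rad/s

Comparing s^2 + 10s + 80 to s^2 + 2ζωₙs + ωₙ²: ωₙ = √80 ≈ 8.944 rad/s and ζ = 10/(2·√80) ≈ 0.5590.
ζωₙ = 10/2 = 5, so ω_d = ωₙ√(1−ζ²) = √(ωₙ² − (ζωₙ)²) = √(80 − 5²) = √55 ≈ 7.416 rad/s.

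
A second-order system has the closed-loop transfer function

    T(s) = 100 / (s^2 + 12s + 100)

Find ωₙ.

ωₙ = 10 rad/s

Compare the denominator to the standard form s^2 + 2ζωₙs + ωₙ².
ωₙ² = 100, so ωₙ = 10 rad/s.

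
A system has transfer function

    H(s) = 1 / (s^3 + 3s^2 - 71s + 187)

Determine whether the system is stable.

unstable

The denominator s^3 + 3s^2 - 71s + 187 factors as (s + 11)(s^2 - 8s + 17), giving poles at s = -11, 4 + j, 4 - j.
Since the pole(s) at s = 4 ± j lie in the right half-plane, the system is unstable.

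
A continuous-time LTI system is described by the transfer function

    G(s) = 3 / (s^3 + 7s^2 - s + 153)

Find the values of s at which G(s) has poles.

The poles are the roots of the denominator s^3 + 7s^2 - s + 153 = 0.
Trying s = -9: the polynomial evaluates to 0, so (s + 9) is a factor.
Dividing out leaves s^2 - 2s + 17 = 0.
The quadratic formula then gives s = 1 ± 4j.

s = 1 ± 4j, -9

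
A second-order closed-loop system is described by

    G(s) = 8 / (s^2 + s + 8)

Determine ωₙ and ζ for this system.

Compare the denominator to the standard form s^2 + 2ζωₙs + ωₙ².
ωₙ² = 8, so ωₙ = √8 ≈ 2.828 rad/s.
2ζωₙ = 1, so ζ = 1/(2·√8) ≈ 0.1768.

ωₙ ≈ 2.828 rad/s, ζ ≈ 0.1768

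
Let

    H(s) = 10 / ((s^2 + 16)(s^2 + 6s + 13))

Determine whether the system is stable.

The poles can be read from the denominator factors: s = 4j, -4j, -3 + 2j, -3 - 2j.
Since the simple pole(s) at s = ±4j lie on the jω-axis with none in the right half-plane, the system is marginally stable.

marginally stable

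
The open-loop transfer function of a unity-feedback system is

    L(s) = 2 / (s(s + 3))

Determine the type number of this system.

The denominator has 1 factor of s at the origin (free integrator), so this is a Type 1 system.

Type 1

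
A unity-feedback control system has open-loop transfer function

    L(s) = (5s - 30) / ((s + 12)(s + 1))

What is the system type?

Type 0

The denominator has no factor of s at the origin — no free integrator — so this is a Type 0 system.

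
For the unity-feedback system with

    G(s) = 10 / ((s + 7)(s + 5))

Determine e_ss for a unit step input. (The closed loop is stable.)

e_ss = 0.7778

G(s) has no poles at the origin.
This is a Type 0 system. Kp = lim_{s→0} G(s) = 10/35 = 2/7.
e_ss = 1/(1 + Kp) = 1/(1 + 2/7) = 7/9 ≈ 0.7778.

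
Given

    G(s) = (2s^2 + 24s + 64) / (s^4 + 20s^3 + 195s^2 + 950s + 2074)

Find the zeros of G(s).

Set the numerator to zero: 2s^2 + 24s + 64 = 0, i.e. 2·(s^2 + 12s + 32) = 0.
Factoring: (s + 4)(s + 8) = 0.

s = -4, -8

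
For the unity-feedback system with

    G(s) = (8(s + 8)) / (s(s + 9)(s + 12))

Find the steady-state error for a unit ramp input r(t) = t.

e_ss = 1.688

G(s) has one pole at the origin.
This is a Type 1 system. Kv = lim_{s→0} s·G(s) = 64/108 = 16/27.
e_ss = 1/Kv = 1/(16/27) = 27/16 ≈ 1.688.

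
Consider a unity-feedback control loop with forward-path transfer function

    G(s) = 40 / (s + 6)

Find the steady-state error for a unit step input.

e_ss = 0.1304

G(s) has no poles at the origin.
This is a Type 0 system. Kp = lim_{s→0} G(s) = 40/6 = 20/3.
e_ss = 1/(1 + Kp) = 1/(1 + 20/3) = 3/23 ≈ 0.1304.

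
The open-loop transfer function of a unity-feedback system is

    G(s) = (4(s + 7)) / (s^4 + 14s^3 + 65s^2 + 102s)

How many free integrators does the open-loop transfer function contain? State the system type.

The denominator has 1 factor of s at the origin (free integrator), so this is a Type 1 system.

Type 1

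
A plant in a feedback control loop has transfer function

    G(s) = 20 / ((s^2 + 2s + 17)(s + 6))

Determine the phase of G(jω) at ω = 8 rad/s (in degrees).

∠G(j8) ≈ 145.7°

At s = j8: numerator = 20, denominator = -410 - j280.
∠G = ∠num − ∠den = 0° − (-145.67°) = 145.7°.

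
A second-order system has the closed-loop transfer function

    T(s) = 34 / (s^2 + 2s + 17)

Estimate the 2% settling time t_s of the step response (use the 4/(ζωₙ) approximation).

t_s ≈ 4 s

Comparing s^2 + 2s + 17 to s^2 + 2ζωₙs + ωₙ²: ωₙ = √17 ≈ 4.123 rad/s and ζ = 2/(2·√17) ≈ 0.2425.
ζωₙ = 2/2 = 1, so t_s ≈ 4/(ζωₙ) = 4/1 = 4 s.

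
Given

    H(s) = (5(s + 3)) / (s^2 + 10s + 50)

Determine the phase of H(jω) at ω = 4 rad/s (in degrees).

∠H(j4) ≈ 3.495°

At s = j4: numerator = 15 + j20, denominator = 34 + j40.
∠H = ∠num − ∠den = 53.130° − (49.635°) = 3.495°.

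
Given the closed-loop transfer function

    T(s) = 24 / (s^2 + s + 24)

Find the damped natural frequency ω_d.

Comparing s^2 + s + 24 to s^2 + 2ζωₙs + ωₙ²: ωₙ = √24 ≈ 4.899 rad/s and ζ = 1/(2·√24) ≈ 0.1021.
ζωₙ = 1/2 = 0.5, so ω_d = ωₙ√(1−ζ²) = √(ωₙ² − (ζωₙ)²) = √(24 − 0.5²) = √23.75 ≈ 4.873 rad/s.

ω_d ≈ 4.873 rad/s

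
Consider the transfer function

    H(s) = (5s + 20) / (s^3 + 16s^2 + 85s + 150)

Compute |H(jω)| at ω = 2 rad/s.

|H(j2)| ≈ 0.1219

Substitute s = j2: numerator = 20 + j10, denominator = 86 + j162.
|H(j2)| = |20 + j10| / |86 + j162| = 22.361 / 183.41 ≈ 0.1219.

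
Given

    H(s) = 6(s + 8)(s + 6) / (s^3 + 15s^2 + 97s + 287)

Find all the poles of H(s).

The poles are the roots of the denominator s^3 + 15s^2 + 97s + 287 = 0.
Trying s = -7: the polynomial evaluates to 0, so (s + 7) is a factor.
Dividing out leaves s^2 + 8s + 41 = 0.
The quadratic formula then gives s = -4 ± 5j.

s = -4 ± 5j, -7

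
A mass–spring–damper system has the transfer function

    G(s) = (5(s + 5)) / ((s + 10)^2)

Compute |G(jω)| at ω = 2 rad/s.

|G(j2)| ≈ 0.2589

Substitute s = j2: numerator = 25 + j10, denominator = 96 + j40.
|G(j2)| = |25 + j10| / |96 + j40| = 26.926 / 104 ≈ 0.2589.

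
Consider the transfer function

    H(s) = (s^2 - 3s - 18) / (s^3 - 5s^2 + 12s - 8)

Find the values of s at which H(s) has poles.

s = 1, 2 + 2j, 2 - 2j

The poles are the roots of the denominator s^3 - 5s^2 + 12s - 8 = 0.
Trying s = 1: the polynomial evaluates to 0, so (s - 1) is a factor.
Dividing out leaves s^2 - 4s + 8 = 0.
The quadratic formula then gives s = 2 ± 2j.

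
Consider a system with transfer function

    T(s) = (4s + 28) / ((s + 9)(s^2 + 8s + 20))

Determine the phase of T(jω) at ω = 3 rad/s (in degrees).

At s = j3: numerator = 28 + j12, denominator = 27 + j249.
∠T = ∠num − ∠den = 23.199° − (83.811°) = -60.61°.

∠T(j3) ≈ -60.61°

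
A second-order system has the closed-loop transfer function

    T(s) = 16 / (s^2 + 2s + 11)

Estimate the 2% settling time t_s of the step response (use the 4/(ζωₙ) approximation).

t_s ≈ 4 s

Comparing s^2 + 2s + 11 to s^2 + 2ζωₙs + ωₙ²: ωₙ = √11 ≈ 3.317 rad/s and ζ = 2/(2·√11) ≈ 0.3015.
ζωₙ = 2/2 = 1, so t_s ≈ 4/(ζωₙ) = 4/1 = 4 s.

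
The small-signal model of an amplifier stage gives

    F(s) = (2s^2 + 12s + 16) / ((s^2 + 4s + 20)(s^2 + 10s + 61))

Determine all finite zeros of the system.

s = -2, -4

Set the numerator to zero: 2s^2 + 12s + 16 = 0, i.e. 2·(s^2 + 6s + 8) = 0.
Factoring: (s + 2)(s + 4) = 0.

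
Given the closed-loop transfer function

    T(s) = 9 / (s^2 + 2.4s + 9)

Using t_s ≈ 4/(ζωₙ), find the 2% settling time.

Comparing s^2 + 2.4s + 9 to s^2 + 2ζωₙs + ωₙ²: ωₙ = 3 rad/s and ζ = 2.4/(2·3) = 0.4.
ζωₙ = 2.4/2 = 1.2, so t_s ≈ 4/(ζωₙ) = 4/1.2 ≈ 3.333 s.

t_s ≈ 3.333 s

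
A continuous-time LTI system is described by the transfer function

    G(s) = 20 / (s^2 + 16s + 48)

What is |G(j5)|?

Substitute s = j5: numerator = 20, denominator = 23 + j80.
|G(j5)| = |20| / |23 + j80| = 20 / 83.241 ≈ 0.2403.

|G(j5)| ≈ 0.2403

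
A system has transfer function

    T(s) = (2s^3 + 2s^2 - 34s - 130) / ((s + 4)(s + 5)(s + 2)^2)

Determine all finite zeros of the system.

Set the numerator to zero: 2s^3 + 2s^2 - 34s - 130 = 0, i.e. 2·(s^3 + s^2 - 17s - 65) = 0.
Factoring: (s^2 + 6s + 13)(s - 5) = 0.

s = -3 ± 2j, 5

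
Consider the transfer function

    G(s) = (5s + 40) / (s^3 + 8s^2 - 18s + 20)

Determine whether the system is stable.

The denominator s^3 + 8s^2 - 18s + 20 factors as (s^2 - 2s + 2)(s + 10), giving poles at s = 1 + j, 1 - j, -10.
Since the pole(s) at s = 1 ± j lie in the right half-plane, the system is unstable.

unstable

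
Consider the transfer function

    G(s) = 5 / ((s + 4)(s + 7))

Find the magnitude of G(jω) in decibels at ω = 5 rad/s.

|G(j5)|_dB ≈ -20.8 dB

Substitute s = j5: numerator = 5, denominator = 3 + j55.
|G(j5)| = |5| / |3 + j55| = 5 / 55.082 ≈ 0.09077.
In decibels: 20·log₁₀(0.09077) ≈ -20.8 dB.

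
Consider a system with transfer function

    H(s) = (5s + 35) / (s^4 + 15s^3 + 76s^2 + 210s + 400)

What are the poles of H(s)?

The poles are the roots of the denominator s^4 + 15s^3 + 76s^2 + 210s + 400 = 0.
Trying s = -5: the polynomial evaluates to 0, so (s + 5) is a factor.
Dividing out leaves s^3 + 10s^2 + 26s + 80 = 0.
This factors further as (s + 8)(s^2 + 2s + 10) = 0.

s = -5, -8, -1 ± 3j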